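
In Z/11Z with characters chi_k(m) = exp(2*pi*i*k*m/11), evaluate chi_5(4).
chi_5(4) = zeta_11^20 = exp(-4*I*pi/11)

Solution. chi_5(4) = zeta_11^(5*4) = zeta_11^20. Since zeta_11^11 = 1, this equals zeta_11^9 = exp(2*pi*i*9/11) = exp(-4*I*pi/11).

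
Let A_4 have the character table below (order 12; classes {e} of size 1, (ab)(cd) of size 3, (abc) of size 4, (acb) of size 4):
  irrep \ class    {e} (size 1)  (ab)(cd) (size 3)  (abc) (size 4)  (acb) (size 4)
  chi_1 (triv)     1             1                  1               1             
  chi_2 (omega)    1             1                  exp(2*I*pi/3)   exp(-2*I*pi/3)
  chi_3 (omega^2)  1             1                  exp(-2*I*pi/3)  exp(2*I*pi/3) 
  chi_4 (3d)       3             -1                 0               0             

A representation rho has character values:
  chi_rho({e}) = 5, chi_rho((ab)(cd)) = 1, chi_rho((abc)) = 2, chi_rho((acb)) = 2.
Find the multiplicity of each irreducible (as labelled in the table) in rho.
Multiplicities: chi_1: 2, chi_2: 0, chi_3: 0, chi_4: 1.

Reasoning: Use <chi_rho, chi> = (1/|G|) sum_C |C| * chi_rho(C) * conj(chi(C)) with |G| = 12 for each irreducible chi in the table:
  <chi_rho, chi_1> = (1/12)[1*(5)*conj(1) + 3*(1)*conj(1) + 4*(2)*conj(1) + 4*(2)*conj(1)]
      = (1/12)[(5) + (3) + (8) + (8)] = 24/12 = 2
  <chi_rho, chi_2> = (1/12)[1*(5)*conj(1) + 3*(1)*conj(1) + 4*(2)*conj(exp(2*I*pi/3)) + 4*(2)*conj(exp(-2*I*pi/3))]
      = (1/12)[(5) + (3) + (8*exp(-2*I*pi/3)) + (8*exp(2*I*pi/3))] = 0/12 = 0
  <chi_rho, chi_3> = (1/12)[1*(5)*conj(1) + 3*(1)*conj(1) + 4*(2)*conj(exp(-2*I*pi/3)) + 4*(2)*conj(exp(2*I*pi/3))]
      = (1/12)[(5) + (3) + (8*exp(2*I*pi/3)) + (8*exp(-2*I*pi/3))] = 0/12 = 0
  <chi_rho, chi_4> = (1/12)[1*(5)*conj(3) + 3*(1)*conj(-1) + 4*(2)*conj(0) + 4*(2)*conj(0)]
      = (1/12)[(15) + (-3) + (0) + (0)] = 12/12 = 1
(Exp terms are combined using exp(i*s)*conj(exp(i*t)) = exp(i*(s-t)), and sums of them are collapsed using the identity that for every m > 1 the m distinct m-th roots of unity sum to 0, e.g. 1 + exp(2*I*pi/3) + exp(-2*I*pi/3) = 0.)
Dimension check: dim(rho) = sum (mult * dim) = 2*1 + 0*1 + 0*1 + 1*3 = 5 = chi_rho(e) = 5.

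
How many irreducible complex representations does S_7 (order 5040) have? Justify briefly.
15

Working: The number of irreducible complex representations of a finite group equals its number of conjugacy classes. Conjugacy classes in S_7 correspond to cycle types, i.e. partitions of 7; there are p(7) = 15 of them, so S_7 (order 5040) has exactly 15 irreducible complex representations.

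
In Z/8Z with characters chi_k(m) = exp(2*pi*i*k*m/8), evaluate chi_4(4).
chi_4(4) = zeta_8^16 = 1

Argument: chi_4(4) = zeta_8^(4*4) = zeta_8^16. Since zeta_8^8 = 1, this equals zeta_8^0 = exp(2*pi*i*0/8) = 1.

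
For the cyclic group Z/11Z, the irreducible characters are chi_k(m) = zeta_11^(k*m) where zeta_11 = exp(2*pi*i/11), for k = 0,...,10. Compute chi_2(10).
chi_2(10) = zeta_11^20 = exp(-4*I*pi/11)

Argument: chi_2(10) = zeta_11^(2*10) = zeta_11^20. Since zeta_11^11 = 1, this equals zeta_11^9 = exp(2*pi*i*9/11) = exp(-4*I*pi/11).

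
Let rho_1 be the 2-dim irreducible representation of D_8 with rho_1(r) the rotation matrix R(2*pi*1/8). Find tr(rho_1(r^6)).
chi_{rho_1}(r^6) = 2*cos(2*pi*1*6/8) = 0

Solution. rho_1(r^6) is rotation by angle 2*pi*1*6/8, whose trace is 2*cos(2*pi*1*6/8) = 0.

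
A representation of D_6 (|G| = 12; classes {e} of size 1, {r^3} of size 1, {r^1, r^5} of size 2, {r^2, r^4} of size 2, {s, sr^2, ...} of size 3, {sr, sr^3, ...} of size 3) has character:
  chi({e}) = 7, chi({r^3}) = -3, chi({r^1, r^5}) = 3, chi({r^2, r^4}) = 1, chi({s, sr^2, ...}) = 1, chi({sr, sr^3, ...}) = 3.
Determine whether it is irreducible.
Not irreducible (reducible): <chi, chi> = 9 > 1.

Why: <chi, chi> = (1/|G|) sum_C |C| * |chi(C)|^2 = (1/12)[1*|7|^2 + 1*|-3|^2 + 2*|3|^2 + 2*|1|^2 + 3*|1|^2 + 3*|3|^2]
  = (1/12)[(49) + (9) + (18) + (2) + (3) + (27)] = 108/12 = 9.
A character is irreducible iff <chi, chi> = 1, so this representation is reducible.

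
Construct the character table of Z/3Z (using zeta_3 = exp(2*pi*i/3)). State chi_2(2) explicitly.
Character table of Z/3Z (irreps indexed chi_0,...,chi_2 with chi_k(m) = zeta_3^(k*m), zeta_3 = exp(2*pi*i/3)):
  irrep \ class  {0} (size 1)  {1} (size 1)    {2} (size 1)  
  chi_0          1             1               1             
  chi_1          1             exp(2*I*pi/3)   exp(-2*I*pi/3)
  chi_2          1             exp(-2*I*pi/3)  exp(2*I*pi/3) 

Spot check: chi_2(2) = zeta_3^(2*2) = zeta_3^4 = exp(2*I*pi/3).

Details: Z/3Z is abelian, so all 3 irreducible complex representations are 1-dimensional. They are given by chi_k(m) = zeta_3^(k*m) for k = 0,...,2. Row orthogonality: sum_m chi_k(m) conj(chi_l(m)) = 3 * [k = l].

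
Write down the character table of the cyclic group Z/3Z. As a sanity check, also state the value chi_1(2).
Character table of Z/3Z (irreps indexed chi_0,...,chi_2 with chi_k(m) = zeta_3^(k*m), zeta_3 = exp(2*pi*i/3)):
  irrep \ class  {0} (size 1)  {1} (size 1)    {2} (size 1)  
  chi_0          1             1               1             
  chi_1          1             exp(2*I*pi/3)   exp(-2*I*pi/3)
  chi_2          1             exp(-2*I*pi/3)  exp(2*I*pi/3) 

Spot check: chi_1(2) = zeta_3^(1*2) = zeta_3^2 = exp(-2*I*pi/3).

Details: Z/3Z is abelian, so all 3 irreducible complex representations are 1-dimensional. They are given by chi_k(m) = zeta_3^(k*m) for k = 0,...,2. Row orthogonality: sum_m chi_k(m) conj(chi_l(m)) = 3 * [k = l].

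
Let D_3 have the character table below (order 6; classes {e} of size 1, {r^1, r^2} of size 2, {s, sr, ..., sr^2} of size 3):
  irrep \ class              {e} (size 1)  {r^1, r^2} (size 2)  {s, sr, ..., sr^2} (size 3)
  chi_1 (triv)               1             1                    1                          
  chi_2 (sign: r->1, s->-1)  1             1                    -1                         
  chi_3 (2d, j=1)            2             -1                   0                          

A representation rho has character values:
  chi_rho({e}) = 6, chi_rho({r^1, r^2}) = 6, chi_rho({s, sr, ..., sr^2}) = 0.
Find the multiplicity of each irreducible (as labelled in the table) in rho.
Multiplicities: chi_1: 3, chi_2: 3, chi_3: 0.

Working: Use <chi_rho, chi> = (1/|G|) sum_C |C| * chi_rho(C) * conj(chi(C)) with |G| = 6 for each irreducible chi in the table:
  <chi_rho, chi_1> = (1/6)[1*(6)*conj(1) + 2*(6)*conj(1) + 3*(0)*conj(1)]
      = (1/6)[(6) + (12) + (0)] = 18/6 = 3
  <chi_rho, chi_2> = (1/6)[1*(6)*conj(1) + 2*(6)*conj(1) + 3*(0)*conj(-1)]
      = (1/6)[(6) + (12) + (0)] = 18/6 = 3
  <chi_rho, chi_3> = (1/6)[1*(6)*conj(2) + 2*(6)*conj(-1) + 3*(0)*conj(0)]
      = (1/6)[(12) + (-12) + (0)] = 0/6 = 0
Dimension check: dim(rho) = sum (mult * dim) = 3*1 + 3*1 + 0*2 = 6 = chi_rho(e) = 6.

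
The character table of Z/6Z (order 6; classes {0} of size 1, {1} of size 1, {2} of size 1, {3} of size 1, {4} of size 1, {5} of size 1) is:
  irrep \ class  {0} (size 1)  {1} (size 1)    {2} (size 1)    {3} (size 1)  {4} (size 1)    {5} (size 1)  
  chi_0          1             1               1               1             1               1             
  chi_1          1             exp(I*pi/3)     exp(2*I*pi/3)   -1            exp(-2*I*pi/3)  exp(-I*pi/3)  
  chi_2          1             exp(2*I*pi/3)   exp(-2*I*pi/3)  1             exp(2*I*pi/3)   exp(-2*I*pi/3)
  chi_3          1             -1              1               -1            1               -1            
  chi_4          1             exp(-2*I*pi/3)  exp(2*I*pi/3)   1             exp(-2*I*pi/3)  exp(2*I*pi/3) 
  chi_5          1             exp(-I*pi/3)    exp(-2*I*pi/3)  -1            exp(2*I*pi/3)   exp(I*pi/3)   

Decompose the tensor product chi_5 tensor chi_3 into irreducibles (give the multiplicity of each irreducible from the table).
chi_5 tensor chi_3 = chi_2 (all other irreducibles have multiplicity 0).

The character of a tensor product is the pointwise product (chi_5 * chi_3)(C) = chi_5(C) * chi_3(C):
  {0}: (1)*(1), {1}: (exp(-I*pi/3))*(-1), {2}: (exp(-2*I*pi/3))*(1), {3}: (-1)*(-1), {4}: (exp(2*I*pi/3))*(1), {5}: (exp(I*pi/3))*(-1)
so (chi_5 * chi_3) takes values
  {0} -> 1, {1} -> -exp(-I*pi/3), {2} -> exp(-2*I*pi/3), {3} -> 1, {4} -> exp(2*I*pi/3), {5} -> -exp(I*pi/3).
Now take the inner product of this character with each irreducible chi from the table, <chi_5*chi_3, chi> = (1/6) sum_C |C| (chi_5*chi_3)(C) conj(chi(C)):
  <chi_5*chi_3, chi_0> = (1/6)[1*(1)*conj(1) + 1*(-exp(-I*pi/3))*conj(1) + 1*(exp(-2*I*pi/3))*conj(1) + 1*(1)*conj(1) + 1*(exp(2*I*pi/3))*conj(1) + 1*(-exp(I*pi/3))*conj(1)]
      = (1/6)[(1) + (-exp(-I*pi/3)) + (exp(-2*I*pi/3)) + (1) + (exp(2*I*pi/3)) + (-exp(I*pi/3))] = 0/6 = 0
  <chi_5*chi_3, chi_1> = (1/6)[1*(1)*conj(1) + 1*(-exp(-I*pi/3))*conj(exp(I*pi/3)) + 1*(exp(-2*I*pi/3))*conj(exp(2*I*pi/3)) + 1*(1)*conj(-1) + 1*(exp(2*I*pi/3))*conj(exp(-2*I*pi/3)) + 1*(-exp(I*pi/3))*conj(exp(-I*pi/3))]
      = (1/6)[(1) + (-exp(-2*I*pi/3)) + (exp(2*I*pi/3)) + (-1) + (exp(-2*I*pi/3)) + (-exp(2*I*pi/3))] = 0/6 = 0
  <chi_5*chi_3, chi_2> = (1/6)[1*(1)*conj(1) + 1*(-exp(-I*pi/3))*conj(exp(2*I*pi/3)) + 1*(exp(-2*I*pi/3))*conj(exp(-2*I*pi/3)) + 1*(1)*conj(1) + 1*(exp(2*I*pi/3))*conj(exp(2*I*pi/3)) + 1*(-exp(I*pi/3))*conj(exp(-2*I*pi/3))]
      = (1/6)[(1) + (1) + (1) + (1) + (1) + (1)] = 6/6 = 1
  <chi_5*chi_3, chi_3> = (1/6)[1*(1)*conj(1) + 1*(-exp(-I*pi/3))*conj(-1) + 1*(exp(-2*I*pi/3))*conj(1) + 1*(1)*conj(-1) + 1*(exp(2*I*pi/3))*conj(1) + 1*(-exp(I*pi/3))*conj(-1)]
      = (1/6)[(1) + (exp(-I*pi/3)) + (exp(-2*I*pi/3)) + (-1) + (exp(2*I*pi/3)) + (exp(I*pi/3))] = 0/6 = 0
  <chi_5*chi_3, chi_4> = (1/6)[1*(1)*conj(1) + 1*(-exp(-I*pi/3))*conj(exp(-2*I*pi/3)) + 1*(exp(-2*I*pi/3))*conj(exp(2*I*pi/3)) + 1*(1)*conj(1) + 1*(exp(2*I*pi/3))*conj(exp(-2*I*pi/3)) + 1*(-exp(I*pi/3))*conj(exp(2*I*pi/3))]
      = (1/6)[(1) + (-exp(I*pi/3)) + (exp(2*I*pi/3)) + (1) + (exp(-2*I*pi/3)) + (-exp(-I*pi/3))] = 0/6 = 0
  <chi_5*chi_3, chi_5> = (1/6)[1*(1)*conj(1) + 1*(-exp(-I*pi/3))*conj(exp(-I*pi/3)) + 1*(exp(-2*I*pi/3))*conj(exp(-2*I*pi/3)) + 1*(1)*conj(-1) + 1*(exp(2*I*pi/3))*conj(exp(2*I*pi/3)) + 1*(-exp(I*pi/3))*conj(exp(I*pi/3))]
      = (1/6)[(1) + (-1) + (1) + (-1) + (1) + (-1)] = 0/6 = 0
(Exp terms are combined using exp(i*s)*conj(exp(i*t)) = exp(i*(s-t)), and sums of them are collapsed using the identity that for every m > 1 the m distinct m-th roots of unity sum to 0, e.g. 1 + exp(2*I*pi/3) + exp(-2*I*pi/3) = 0.)
Hence the multiplicities are chi_2: 1. Dimension check: dim(chi_5)*dim(chi_3) = 1*1 = 1 and sum (mult * dim) = 1*1 = 1.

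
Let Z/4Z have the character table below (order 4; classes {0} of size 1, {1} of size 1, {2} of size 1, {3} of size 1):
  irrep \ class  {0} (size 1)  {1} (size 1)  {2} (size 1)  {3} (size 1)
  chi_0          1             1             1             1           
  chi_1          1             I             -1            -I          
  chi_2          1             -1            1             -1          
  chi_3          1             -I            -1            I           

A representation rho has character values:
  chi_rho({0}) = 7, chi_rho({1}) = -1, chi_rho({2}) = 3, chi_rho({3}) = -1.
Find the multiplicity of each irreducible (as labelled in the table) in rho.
Multiplicities: chi_0: 2, chi_1: 1, chi_2: 3, chi_3: 1.

Justification: Use <chi_rho, chi> = (1/|G|) sum_C |C| * chi_rho(C) * conj(chi(C)) with |G| = 4 for each irreducible chi in the table:
  <chi_rho, chi_0> = (1/4)[1*(7)*conj(1) + 1*(-1)*conj(1) + 1*(3)*conj(1) + 1*(-1)*conj(1)]
      = (1/4)[(7) + (-1) + (3) + (-1)] = 8/4 = 2
  <chi_rho, chi_1> = (1/4)[1*(7)*conj(1) + 1*(-1)*conj(I) + 1*(3)*conj(-1) + 1*(-1)*conj(-I)]
      = (1/4)[(7) + (I) + (-3) + (-I)] = 4/4 = 1
  <chi_rho, chi_2> = (1/4)[1*(7)*conj(1) + 1*(-1)*conj(-1) + 1*(3)*conj(1) + 1*(-1)*conj(-1)]
      = (1/4)[(7) + (1) + (3) + (1)] = 12/4 = 3
  <chi_rho, chi_3> = (1/4)[1*(7)*conj(1) + 1*(-1)*conj(-I) + 1*(3)*conj(-1) + 1*(-1)*conj(I)]
      = (1/4)[(7) + (-I) + (-3) + (I)] = 4/4 = 1
(Exp terms are combined using exp(i*s)*conj(exp(i*t)) = exp(i*(s-t)), and sums of them are collapsed using the identity that for every m > 1 the m distinct m-th roots of unity sum to 0, e.g. 1 + exp(2*I*pi/3) + exp(-2*I*pi/3) = 0.)
Dimension check: dim(rho) = sum (mult * dim) = 2*1 + 1*1 + 3*1 + 1*1 = 7 = chi_rho(e) = 7.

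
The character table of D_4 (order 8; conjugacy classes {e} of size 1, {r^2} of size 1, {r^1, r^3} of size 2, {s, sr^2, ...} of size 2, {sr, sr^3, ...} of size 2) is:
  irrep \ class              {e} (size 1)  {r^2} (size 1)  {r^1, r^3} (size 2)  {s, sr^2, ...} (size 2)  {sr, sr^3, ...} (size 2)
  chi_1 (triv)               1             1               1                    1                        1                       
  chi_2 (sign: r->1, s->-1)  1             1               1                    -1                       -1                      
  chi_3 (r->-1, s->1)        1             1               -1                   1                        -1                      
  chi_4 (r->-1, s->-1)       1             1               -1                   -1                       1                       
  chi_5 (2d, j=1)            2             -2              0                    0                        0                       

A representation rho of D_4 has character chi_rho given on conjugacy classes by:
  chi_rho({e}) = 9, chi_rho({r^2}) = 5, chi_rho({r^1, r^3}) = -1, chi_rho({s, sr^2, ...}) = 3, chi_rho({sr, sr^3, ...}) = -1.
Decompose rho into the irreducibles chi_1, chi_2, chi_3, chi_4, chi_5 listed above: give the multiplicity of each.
Multiplicities: chi_1: 2, chi_2: 1, chi_3: 3, chi_4: 1, chi_5: 1.

Argument: Use <chi_rho, chi> = (1/|G|) sum_C |C| * chi_rho(C) * conj(chi(C)) with |G| = 8 for each irreducible chi in the table:
  <chi_rho, chi_1> = (1/8)[1*(9)*conj(1) + 1*(5)*conj(1) + 2*(-1)*conj(1) + 2*(3)*conj(1) + 2*(-1)*conj(1)]
      = (1/8)[(9) + (5) + (-2) + (6) + (-2)] = 16/8 = 2
  <chi_rho, chi_2> = (1/8)[1*(9)*conj(1) + 1*(5)*conj(1) + 2*(-1)*conj(1) + 2*(3)*conj(-1) + 2*(-1)*conj(-1)]
      = (1/8)[(9) + (5) + (-2) + (-6) + (2)] = 8/8 = 1
  <chi_rho, chi_3> = (1/8)[1*(9)*conj(1) + 1*(5)*conj(1) + 2*(-1)*conj(-1) + 2*(3)*conj(1) + 2*(-1)*conj(-1)]
      = (1/8)[(9) + (5) + (2) + (6) + (2)] = 24/8 = 3
  <chi_rho, chi_4> = (1/8)[1*(9)*conj(1) + 1*(5)*conj(1) + 2*(-1)*conj(-1) + 2*(3)*conj(-1) + 2*(-1)*conj(1)]
      = (1/8)[(9) + (5) + (2) + (-6) + (-2)] = 8/8 = 1
  <chi_rho, chi_5> = (1/8)[1*(9)*conj(2) + 1*(5)*conj(-2) + 2*(-1)*conj(0) + 2*(3)*conj(0) + 2*(-1)*conj(0)]
      = (1/8)[(18) + (-10) + (0) + (0) + (0)] = 8/8 = 1
Dimension check: dim(rho) = sum (mult * dim) = 2*1 + 1*1 + 3*1 + 1*1 + 1*2 = 9 = chi_rho(e) = 9.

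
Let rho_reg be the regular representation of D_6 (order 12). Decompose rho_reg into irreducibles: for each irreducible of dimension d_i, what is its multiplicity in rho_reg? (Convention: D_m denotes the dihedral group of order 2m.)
Each irreducible V_i of dimension d_i appears with multiplicity d_i, i.e. rho_reg = (direct sum over all irreducibles V_i) d_i V_i. The irreducible dimensions for D_6 are 1, 1, 1, 1, 2, 2: 4 irreducibles of dimension 1, each with multiplicity 1; 2 irreducibles of dimension 2, each with multiplicity 2. Total dimension 4*1*1 + 2*2*2 = 12 = |G|.

Justification: General theorem: in the regular representation of a finite group G, each irreducible appears with multiplicity equal to its dimension. Check: dim(rho_reg) = sum d_i^2 = 1 + 1 + 1 + 1 + 4 + 4 = 12 = |G|.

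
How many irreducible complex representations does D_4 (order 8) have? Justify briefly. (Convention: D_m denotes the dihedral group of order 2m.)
5

Working: The number of irreducible complex representations of a finite group equals its number of conjugacy classes. D_4 has 5 conjugacy classes (n/2 + 3 for n even), so D_4 (order 8) has exactly 5 irreducible complex representations.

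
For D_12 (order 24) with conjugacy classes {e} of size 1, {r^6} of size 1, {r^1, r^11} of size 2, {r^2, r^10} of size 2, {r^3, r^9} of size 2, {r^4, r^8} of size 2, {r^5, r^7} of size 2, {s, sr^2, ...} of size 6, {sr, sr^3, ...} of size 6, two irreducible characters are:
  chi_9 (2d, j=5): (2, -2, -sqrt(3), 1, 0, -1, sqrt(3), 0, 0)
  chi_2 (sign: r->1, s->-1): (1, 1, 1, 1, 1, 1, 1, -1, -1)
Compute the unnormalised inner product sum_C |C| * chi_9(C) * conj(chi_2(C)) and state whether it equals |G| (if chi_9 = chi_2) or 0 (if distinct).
Sum = 0; so <chi_9, chi_2> = 0 (distinct irreducibles are orthogonal).

Proof sketch: Compute term by term over conjugacy classes (|C| * chi_9(C) * conj(chi_2(C))):
  1*(2)*conj(1) + 1*(-2)*conj(1) + 2*(-sqrt(3))*conj(1) + 2*(1)*conj(1) + 2*(0)*conj(1) + 2*(-1)*conj(1) + 2*(sqrt(3))*conj(1) + 6*(0)*conj(-1) + 6*(0)*conj(-1)
  = (2) + (-2) + (-2*sqrt(3)) + (2) + (0) + (-2) + (2*sqrt(3)) + (0) + (0)
  = 0.
Dividing by |G| = 24 gives 0/24 = 0, matching the row-orthogonality relation <chi_9, chi_2> = [chi_9 = chi_2].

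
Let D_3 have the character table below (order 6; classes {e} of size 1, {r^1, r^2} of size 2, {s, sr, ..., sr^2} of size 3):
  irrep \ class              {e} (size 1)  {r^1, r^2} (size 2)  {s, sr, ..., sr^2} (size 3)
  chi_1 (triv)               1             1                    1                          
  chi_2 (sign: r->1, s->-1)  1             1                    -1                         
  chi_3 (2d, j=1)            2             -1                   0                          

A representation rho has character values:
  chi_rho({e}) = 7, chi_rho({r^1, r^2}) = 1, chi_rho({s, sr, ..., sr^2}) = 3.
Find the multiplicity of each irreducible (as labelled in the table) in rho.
Multiplicities: chi_1: 3, chi_2: 0, chi_3: 2.

Working: Use <chi_rho, chi> = (1/|G|) sum_C |C| * chi_rho(C) * conj(chi(C)) with |G| = 6 for each irreducible chi in the table:
  <chi_rho, chi_1> = (1/6)[1*(7)*conj(1) + 2*(1)*conj(1) + 3*(3)*conj(1)]
      = (1/6)[(7) + (2) + (9)] = 18/6 = 3
  <chi_rho, chi_2> = (1/6)[1*(7)*conj(1) + 2*(1)*conj(1) + 3*(3)*conj(-1)]
      = (1/6)[(7) + (2) + (-9)] = 0/6 = 0
  <chi_rho, chi_3> = (1/6)[1*(7)*conj(2) + 2*(1)*conj(-1) + 3*(3)*conj(0)]
      = (1/6)[(14) + (-2) + (0)] = 12/6 = 2
Dimension check: dim(rho) = sum (mult * dim) = 3*1 + 0*1 + 2*2 = 7 = chi_rho(e) = 7.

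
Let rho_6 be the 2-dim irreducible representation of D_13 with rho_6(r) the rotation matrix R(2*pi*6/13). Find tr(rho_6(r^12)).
chi_{rho_6}(r^12) = 2*cos(2*pi*6*12/13) = -2*cos(pi/13)

Explanation: rho_6(r^12) is rotation by angle 2*pi*6*12/13, whose trace is 2*cos(2*pi*6*12/13) = -2*cos(pi/13).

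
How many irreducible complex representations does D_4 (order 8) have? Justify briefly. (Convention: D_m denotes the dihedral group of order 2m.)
5

Working: The number of irreducible complex representations of a finite group equals its number of conjugacy classes. D_4 has 5 conjugacy classes (n/2 + 3 for n even), so D_4 (order 8) has exactly 5 irreducible complex representations.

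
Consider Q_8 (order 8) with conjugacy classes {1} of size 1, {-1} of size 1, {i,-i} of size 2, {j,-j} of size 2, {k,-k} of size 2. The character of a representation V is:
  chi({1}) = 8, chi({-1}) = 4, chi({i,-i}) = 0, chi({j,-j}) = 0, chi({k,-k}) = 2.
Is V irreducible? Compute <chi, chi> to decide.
Not irreducible (reducible): <chi, chi> = 11 > 1.

<chi, chi> = (1/|G|) sum_C |C| * |chi(C)|^2 = (1/8)[1*|8|^2 + 1*|4|^2 + 2*|0|^2 + 2*|0|^2 + 2*|2|^2]
  = (1/8)[(64) + (16) + (0) + (0) + (8)] = 88/8 = 11.
A character is irreducible iff <chi, chi> = 1, so this representation is reducible.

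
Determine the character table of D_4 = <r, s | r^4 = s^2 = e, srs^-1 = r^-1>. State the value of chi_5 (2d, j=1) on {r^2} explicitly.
Conjugacy classes: {e} of size 1, {r^2} of size 1, {r^1, r^3} of size 2, {s, sr^2, ...} of size 2, {sr, sr^3, ...} of size 2.
Character table:
  irrep \ class              {e} (size 1)  {r^2} (size 1)  {r^1, r^3} (size 2)  {s, sr^2, ...} (size 2)  {sr, sr^3, ...} (size 2)
  chi_1 (triv)               1             1               1                    1                        1                       
  chi_2 (sign: r->1, s->-1)  1             1               1                    -1                       -1                      
  chi_3 (r->-1, s->1)        1             1               -1                   1                        -1                      
  chi_4 (r->-1, s->-1)       1             1               -1                   -1                       1                       
  chi_5 (2d, j=1)            2             -2              0                    0                        0                       

Spot check: chi_5 (2d, j=1) on {r^2} = -2.

Justification: D_4 has order 2*4 = 8 with 5 conjugacy classes, hence 5 irreducibles. Sum of squared dims 1 + 1 + 1 + 1 + 4 = 8 = |G|. Linear characters come from the abelianisation; the 2-dimensional irreps have character r^k -> 2*cos(2*pi*j*k/4), reflections -> 0.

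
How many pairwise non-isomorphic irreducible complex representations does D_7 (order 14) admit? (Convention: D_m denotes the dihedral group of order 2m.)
5

Reasoning: The number of irreducible complex representations of a finite group equals its number of conjugacy classes. D_7 has 5 conjugacy classes ((n+3)/2 for n odd), so D_7 (order 14) has exactly 5 irreducible complex representations.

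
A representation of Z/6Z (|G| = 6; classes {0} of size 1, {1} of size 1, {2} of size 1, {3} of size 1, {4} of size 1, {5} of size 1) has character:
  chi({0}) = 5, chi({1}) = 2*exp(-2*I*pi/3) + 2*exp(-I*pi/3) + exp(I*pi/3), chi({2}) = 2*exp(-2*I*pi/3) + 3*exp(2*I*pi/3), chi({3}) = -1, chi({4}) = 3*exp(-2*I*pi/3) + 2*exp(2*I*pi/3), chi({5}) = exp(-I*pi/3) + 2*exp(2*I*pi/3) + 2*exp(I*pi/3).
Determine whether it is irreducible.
Not irreducible (reducible): <chi, chi> = 9 > 1.

Details: <chi, chi> = (1/|G|) sum_C |C| * |chi(C)|^2 = (1/6)[1*|5|^2 + 1*|2*exp(-2*I*pi/3) + 2*exp(-I*pi/3) + exp(I*pi/3)|^2 + 1*|2*exp(-2*I*pi/3) + 3*exp(2*I*pi/3)|^2 + 1*|-1|^2 + 1*|3*exp(-2*I*pi/3) + 2*exp(2*I*pi/3)|^2 + 1*|exp(-I*pi/3) + 2*exp(2*I*pi/3) + 2*exp(I*pi/3)|^2]
  = (1/6)[(25) + (7) + (7) + (1) + (7) + (7)] = 54/6 = 9.
(Exp terms are combined using exp(i*s)*conj(exp(i*t)) = exp(i*(s-t)), and sums of them are collapsed using the identity that for every m > 1 the m distinct m-th roots of unity sum to 0, e.g. 1 + exp(2*I*pi/3) + exp(-2*I*pi/3) = 0.)
A character is irreducible iff <chi, chi> = 1, so this representation is reducible.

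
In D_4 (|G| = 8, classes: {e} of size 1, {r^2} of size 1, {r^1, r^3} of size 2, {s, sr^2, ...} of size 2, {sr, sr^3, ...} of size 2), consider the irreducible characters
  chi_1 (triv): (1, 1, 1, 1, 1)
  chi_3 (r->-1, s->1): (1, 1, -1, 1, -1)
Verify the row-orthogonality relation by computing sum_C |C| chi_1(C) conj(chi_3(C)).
Sum = 0; so <chi_1, chi_3> = 0 (distinct irreducibles are orthogonal).

Proof sketch: Compute term by term over conjugacy classes (|C| * chi_1(C) * conj(chi_3(C))):
  1*(1)*conj(1) + 1*(1)*conj(1) + 2*(1)*conj(-1) + 2*(1)*conj(1) + 2*(1)*conj(-1)
  = (1) + (1) + (-2) + (2) + (-2)
  = 0.
Dividing by |G| = 8 gives 0/8 = 0, matching the row-orthogonality relation <chi_1, chi_3> = [chi_1 = chi_3].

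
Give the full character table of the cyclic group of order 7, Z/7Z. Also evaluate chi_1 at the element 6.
Character table of Z/7Z (irreps indexed chi_0,...,chi_6 with chi_k(m) = zeta_7^(k*m), zeta_7 = exp(2*pi*i/7)):
  irrep \ class  {0} (size 1)  {1} (size 1)    {2} (size 1)    {3} (size 1)    {4} (size 1)    {5} (size 1)    {6} (size 1)  
  chi_0          1             1               1               1               1               1               1             
  chi_1          1             exp(2*I*pi/7)   exp(4*I*pi/7)   exp(6*I*pi/7)   exp(-6*I*pi/7)  exp(-4*I*pi/7)  exp(-2*I*pi/7)
  chi_2          1             exp(4*I*pi/7)   exp(-6*I*pi/7)  exp(-2*I*pi/7)  exp(2*I*pi/7)   exp(6*I*pi/7)   exp(-4*I*pi/7)
  chi_3          1             exp(6*I*pi/7)   exp(-2*I*pi/7)  exp(4*I*pi/7)   exp(-4*I*pi/7)  exp(2*I*pi/7)   exp(-6*I*pi/7)
  chi_4          1             exp(-6*I*pi/7)  exp(2*I*pi/7)   exp(-4*I*pi/7)  exp(4*I*pi/7)   exp(-2*I*pi/7)  exp(6*I*pi/7) 
  chi_5          1             exp(-4*I*pi/7)  exp(6*I*pi/7)   exp(2*I*pi/7)   exp(-2*I*pi/7)  exp(-6*I*pi/7)  exp(4*I*pi/7) 
  chi_6          1             exp(-2*I*pi/7)  exp(-4*I*pi/7)  exp(-6*I*pi/7)  exp(6*I*pi/7)   exp(4*I*pi/7)   exp(2*I*pi/7) 

Spot check: chi_1(6) = zeta_7^(1*6) = zeta_7^6 = exp(-2*I*pi/7).

Reasoning: Z/7Z is abelian, so all 7 irreducible complex representations are 1-dimensional. They are given by chi_k(m) = zeta_7^(k*m) for k = 0,...,6. Row orthogonality: sum_m chi_k(m) conj(chi_l(m)) = 7 * [k = l].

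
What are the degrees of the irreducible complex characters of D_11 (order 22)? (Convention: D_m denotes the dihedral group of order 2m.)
Dimensions: 1, 1, 2, 2, 2, 2, 2

Working: There are 7 irreducibles (= number of conjugacy classes). Their dimensions d_i satisfy sum d_i^2 = |G| = 22: 1 + 1 + 4 + 4 + 4 + 4 + 4 = 22.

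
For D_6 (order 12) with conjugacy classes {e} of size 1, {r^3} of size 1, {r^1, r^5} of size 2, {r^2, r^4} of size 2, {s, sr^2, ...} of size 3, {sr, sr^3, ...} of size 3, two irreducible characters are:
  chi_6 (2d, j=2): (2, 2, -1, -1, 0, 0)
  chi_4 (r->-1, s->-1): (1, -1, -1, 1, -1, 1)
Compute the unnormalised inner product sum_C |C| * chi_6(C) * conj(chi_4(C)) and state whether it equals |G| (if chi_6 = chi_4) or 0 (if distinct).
Sum = 0; so <chi_6, chi_4> = 0 (distinct irreducibles are orthogonal).

Proof sketch: Compute term by term over conjugacy classes (|C| * chi_6(C) * conj(chi_4(C))):
  1*(2)*conj(1) + 1*(2)*conj(-1) + 2*(-1)*conj(-1) + 2*(-1)*conj(1) + 3*(0)*conj(-1) + 3*(0)*conj(1)
  = (2) + (-2) + (2) + (-2) + (0) + (0)
  = 0.
Dividing by |G| = 12 gives 0/12 = 0, matching the row-orthogonality relation <chi_6, chi_4> = [chi_6 = chi_4].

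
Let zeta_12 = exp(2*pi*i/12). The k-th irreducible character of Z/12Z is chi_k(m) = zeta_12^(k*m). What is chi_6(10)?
chi_6(10) = zeta_12^60 = 1

Why: chi_6(10) = zeta_12^(6*10) = zeta_12^60. Since zeta_12^12 = 1, this equals zeta_12^0 = exp(2*pi*i*0/12) = 1.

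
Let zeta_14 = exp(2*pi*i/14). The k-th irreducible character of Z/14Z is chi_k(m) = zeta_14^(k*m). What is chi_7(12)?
chi_7(12) = zeta_14^84 = 1

Details: chi_7(12) = zeta_14^(7*12) = zeta_14^84. Since zeta_14^14 = 1, this equals zeta_14^0 = exp(2*pi*i*0/14) = 1.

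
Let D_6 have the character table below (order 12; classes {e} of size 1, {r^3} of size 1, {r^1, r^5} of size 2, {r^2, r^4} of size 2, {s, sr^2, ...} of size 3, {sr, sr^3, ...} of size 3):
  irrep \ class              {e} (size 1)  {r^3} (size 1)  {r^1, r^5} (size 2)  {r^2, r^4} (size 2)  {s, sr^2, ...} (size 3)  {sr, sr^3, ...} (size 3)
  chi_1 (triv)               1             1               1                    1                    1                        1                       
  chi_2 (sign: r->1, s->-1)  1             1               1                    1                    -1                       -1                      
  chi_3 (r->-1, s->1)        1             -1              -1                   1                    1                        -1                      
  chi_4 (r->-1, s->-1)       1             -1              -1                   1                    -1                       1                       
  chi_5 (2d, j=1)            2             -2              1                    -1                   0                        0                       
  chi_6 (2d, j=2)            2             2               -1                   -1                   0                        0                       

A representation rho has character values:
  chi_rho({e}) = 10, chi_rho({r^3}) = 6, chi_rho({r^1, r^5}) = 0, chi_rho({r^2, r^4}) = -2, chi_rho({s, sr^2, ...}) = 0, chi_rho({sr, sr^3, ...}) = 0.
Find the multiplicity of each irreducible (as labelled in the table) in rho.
Multiplicities: chi_1: 1, chi_2: 1, chi_3: 0, chi_4: 0, chi_5: 1, chi_6: 3.

Proof sketch: Use <chi_rho, chi> = (1/|G|) sum_C |C| * chi_rho(C) * conj(chi(C)) with |G| = 12 for each irreducible chi in the table:
  <chi_rho, chi_1> = (1/12)[1*(10)*conj(1) + 1*(6)*conj(1) + 2*(0)*conj(1) + 2*(-2)*conj(1) + 3*(0)*conj(1) + 3*(0)*conj(1)]
      = (1/12)[(10) + (6) + (0) + (-4) + (0) + (0)] = 12/12 = 1
  <chi_rho, chi_2> = (1/12)[1*(10)*conj(1) + 1*(6)*conj(1) + 2*(0)*conj(1) + 2*(-2)*conj(1) + 3*(0)*conj(-1) + 3*(0)*conj(-1)]
      = (1/12)[(10) + (6) + (0) + (-4) + (0) + (0)] = 12/12 = 1
  <chi_rho, chi_3> = (1/12)[1*(10)*conj(1) + 1*(6)*conj(-1) + 2*(0)*conj(-1) + 2*(-2)*conj(1) + 3*(0)*conj(1) + 3*(0)*conj(-1)]
      = (1/12)[(10) + (-6) + (0) + (-4) + (0) + (0)] = 0/12 = 0
  <chi_rho, chi_4> = (1/12)[1*(10)*conj(1) + 1*(6)*conj(-1) + 2*(0)*conj(-1) + 2*(-2)*conj(1) + 3*(0)*conj(-1) + 3*(0)*conj(1)]
      = (1/12)[(10) + (-6) + (0) + (-4) + (0) + (0)] = 0/12 = 0
  <chi_rho, chi_5> = (1/12)[1*(10)*conj(2) + 1*(6)*conj(-2) + 2*(0)*conj(1) + 2*(-2)*conj(-1) + 3*(0)*conj(0) + 3*(0)*conj(0)]
      = (1/12)[(20) + (-12) + (0) + (4) + (0) + (0)] = 12/12 = 1
  <chi_rho, chi_6> = (1/12)[1*(10)*conj(2) + 1*(6)*conj(2) + 2*(0)*conj(-1) + 2*(-2)*conj(-1) + 3*(0)*conj(0) + 3*(0)*conj(0)]
      = (1/12)[(20) + (12) + (0) + (4) + (0) + (0)] = 36/12 = 3
Dimension check: dim(rho) = sum (mult * dim) = 1*1 + 1*1 + 0*1 + 0*1 + 1*2 + 3*2 = 10 = chi_rho(e) = 10.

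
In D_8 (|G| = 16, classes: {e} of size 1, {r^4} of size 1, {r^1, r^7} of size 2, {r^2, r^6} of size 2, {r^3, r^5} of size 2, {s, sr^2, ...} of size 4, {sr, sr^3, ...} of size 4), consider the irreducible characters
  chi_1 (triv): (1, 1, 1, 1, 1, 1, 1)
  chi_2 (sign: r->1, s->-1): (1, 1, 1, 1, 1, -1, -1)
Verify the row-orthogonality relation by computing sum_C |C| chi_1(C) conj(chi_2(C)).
Sum = 0; so <chi_1, chi_2> = 0 (distinct irreducibles are orthogonal).

Solution. Compute term by term over conjugacy classes (|C| * chi_1(C) * conj(chi_2(C))):
  1*(1)*conj(1) + 1*(1)*conj(1) + 2*(1)*conj(1) + 2*(1)*conj(1) + 2*(1)*conj(1) + 4*(1)*conj(-1) + 4*(1)*conj(-1)
  = (1) + (1) + (2) + (2) + (2) + (-4) + (-4)
  = 0.
Dividing by |G| = 16 gives 0/16 = 0, matching the row-orthogonality relation <chi_1, chi_2> = [chi_1 = chi_2].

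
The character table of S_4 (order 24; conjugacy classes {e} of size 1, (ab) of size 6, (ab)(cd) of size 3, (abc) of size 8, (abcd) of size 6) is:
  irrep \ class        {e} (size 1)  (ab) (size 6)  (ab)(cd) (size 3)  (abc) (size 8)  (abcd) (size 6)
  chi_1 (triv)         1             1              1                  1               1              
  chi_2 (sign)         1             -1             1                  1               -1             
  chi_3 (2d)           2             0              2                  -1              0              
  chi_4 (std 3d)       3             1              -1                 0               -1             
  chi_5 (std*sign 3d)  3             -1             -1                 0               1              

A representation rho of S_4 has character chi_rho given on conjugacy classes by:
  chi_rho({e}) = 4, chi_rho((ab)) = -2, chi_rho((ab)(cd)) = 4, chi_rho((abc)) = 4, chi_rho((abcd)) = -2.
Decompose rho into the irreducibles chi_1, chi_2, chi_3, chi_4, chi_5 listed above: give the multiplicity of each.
Multiplicities: chi_1: 1, chi_2: 3, chi_3: 0, chi_4: 0, chi_5: 0.

Reasoning: Use <chi_rho, chi> = (1/|G|) sum_C |C| * chi_rho(C) * conj(chi(C)) with |G| = 24 for each irreducible chi in the table:
  <chi_rho, chi_1> = (1/24)[1*(4)*conj(1) + 6*(-2)*conj(1) + 3*(4)*conj(1) + 8*(4)*conj(1) + 6*(-2)*conj(1)]
      = (1/24)[(4) + (-12) + (12) + (32) + (-12)] = 24/24 = 1
  <chi_rho, chi_2> = (1/24)[1*(4)*conj(1) + 6*(-2)*conj(-1) + 3*(4)*conj(1) + 8*(4)*conj(1) + 6*(-2)*conj(-1)]
      = (1/24)[(4) + (12) + (12) + (32) + (12)] = 72/24 = 3
  <chi_rho, chi_3> = (1/24)[1*(4)*conj(2) + 6*(-2)*conj(0) + 3*(4)*conj(2) + 8*(4)*conj(-1) + 6*(-2)*conj(0)]
      = (1/24)[(8) + (0) + (24) + (-32) + (0)] = 0/24 = 0
  <chi_rho, chi_4> = (1/24)[1*(4)*conj(3) + 6*(-2)*conj(1) + 3*(4)*conj(-1) + 8*(4)*conj(0) + 6*(-2)*conj(-1)]
      = (1/24)[(12) + (-12) + (-12) + (0) + (12)] = 0/24 = 0
  <chi_rho, chi_5> = (1/24)[1*(4)*conj(3) + 6*(-2)*conj(-1) + 3*(4)*conj(-1) + 8*(4)*conj(0) + 6*(-2)*conj(1)]
      = (1/24)[(12) + (12) + (-12) + (0) + (-12)] = 0/24 = 0
Dimension check: dim(rho) = sum (mult * dim) = 1*1 + 3*1 + 0*2 + 0*3 + 0*3 = 4 = chi_rho(e) = 4.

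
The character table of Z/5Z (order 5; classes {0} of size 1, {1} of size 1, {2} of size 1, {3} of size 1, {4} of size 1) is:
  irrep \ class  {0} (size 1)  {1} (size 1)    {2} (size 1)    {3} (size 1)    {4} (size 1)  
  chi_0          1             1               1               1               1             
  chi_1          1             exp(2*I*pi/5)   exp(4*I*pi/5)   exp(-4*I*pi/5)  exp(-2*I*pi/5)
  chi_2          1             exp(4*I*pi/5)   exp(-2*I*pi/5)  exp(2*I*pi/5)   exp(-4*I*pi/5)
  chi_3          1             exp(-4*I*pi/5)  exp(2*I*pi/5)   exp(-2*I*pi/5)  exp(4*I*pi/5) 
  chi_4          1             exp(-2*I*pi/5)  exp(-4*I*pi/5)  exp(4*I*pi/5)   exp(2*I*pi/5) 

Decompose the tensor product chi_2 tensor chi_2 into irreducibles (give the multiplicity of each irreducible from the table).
chi_2 tensor chi_2 = chi_4 (all other irreducibles have multiplicity 0).

Reasoning: The character of a tensor product is the pointwise product (chi_2 * chi_2)(C) = chi_2(C) * chi_2(C):
  {0}: (1)*(1), {1}: (exp(4*I*pi/5))*(exp(4*I*pi/5)), {2}: (exp(-2*I*pi/5))*(exp(-2*I*pi/5)), {3}: (exp(2*I*pi/5))*(exp(2*I*pi/5)), {4}: (exp(-4*I*pi/5))*(exp(-4*I*pi/5))
so (chi_2 * chi_2) takes values
  {0} -> 1, {1} -> exp(-2*I*pi/5), {2} -> exp(-4*I*pi/5), {3} -> exp(4*I*pi/5), {4} -> exp(2*I*pi/5).
Now take the inner product of this character with each irreducible chi from the table, <chi_2*chi_2, chi> = (1/5) sum_C |C| (chi_2*chi_2)(C) conj(chi(C)):
  <chi_2*chi_2, chi_0> = (1/5)[1*(1)*conj(1) + 1*(exp(-2*I*pi/5))*conj(1) + 1*(exp(-4*I*pi/5))*conj(1) + 1*(exp(4*I*pi/5))*conj(1) + 1*(exp(2*I*pi/5))*conj(1)]
      = (1/5)[(1) + (exp(-2*I*pi/5)) + (exp(-4*I*pi/5)) + (exp(4*I*pi/5)) + (exp(2*I*pi/5))] = 0/5 = 0
  <chi_2*chi_2, chi_1> = (1/5)[1*(1)*conj(1) + 1*(exp(-2*I*pi/5))*conj(exp(2*I*pi/5)) + 1*(exp(-4*I*pi/5))*conj(exp(4*I*pi/5)) + 1*(exp(4*I*pi/5))*conj(exp(-4*I*pi/5)) + 1*(exp(2*I*pi/5))*conj(exp(-2*I*pi/5))]
      = (1/5)[(1) + (exp(-4*I*pi/5)) + (exp(2*I*pi/5)) + (exp(-2*I*pi/5)) + (exp(4*I*pi/5))] = 0/5 = 0
  <chi_2*chi_2, chi_2> = (1/5)[1*(1)*conj(1) + 1*(exp(-2*I*pi/5))*conj(exp(4*I*pi/5)) + 1*(exp(-4*I*pi/5))*conj(exp(-2*I*pi/5)) + 1*(exp(4*I*pi/5))*conj(exp(2*I*pi/5)) + 1*(exp(2*I*pi/5))*conj(exp(-4*I*pi/5))]
      = (1/5)[(1) + (exp(4*I*pi/5)) + (exp(-2*I*pi/5)) + (exp(2*I*pi/5)) + (exp(-4*I*pi/5))] = 0/5 = 0
  <chi_2*chi_2, chi_3> = (1/5)[1*(1)*conj(1) + 1*(exp(-2*I*pi/5))*conj(exp(-4*I*pi/5)) + 1*(exp(-4*I*pi/5))*conj(exp(2*I*pi/5)) + 1*(exp(4*I*pi/5))*conj(exp(-2*I*pi/5)) + 1*(exp(2*I*pi/5))*conj(exp(4*I*pi/5))]
      = (1/5)[(1) + (exp(2*I*pi/5)) + (exp(4*I*pi/5)) + (exp(-4*I*pi/5)) + (exp(-2*I*pi/5))] = 0/5 = 0
  <chi_2*chi_2, chi_4> = (1/5)[1*(1)*conj(1) + 1*(exp(-2*I*pi/5))*conj(exp(-2*I*pi/5)) + 1*(exp(-4*I*pi/5))*conj(exp(-4*I*pi/5)) + 1*(exp(4*I*pi/5))*conj(exp(4*I*pi/5)) + 1*(exp(2*I*pi/5))*conj(exp(2*I*pi/5))]
      = (1/5)[(1) + (1) + (1) + (1) + (1)] = 5/5 = 1
(Exp terms are combined using exp(i*s)*conj(exp(i*t)) = exp(i*(s-t)), and sums of them are collapsed using the identity that for every m > 1 the m distinct m-th roots of unity sum to 0, e.g. 1 + exp(2*I*pi/3) + exp(-2*I*pi/3) = 0.)
Hence the multiplicities are chi_4: 1. Dimension check: dim(chi_2)*dim(chi_2) = 1*1 = 1 and sum (mult * dim) = 1*1 = 1.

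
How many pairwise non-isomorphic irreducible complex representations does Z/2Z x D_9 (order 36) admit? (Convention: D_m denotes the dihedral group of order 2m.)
12

Reasoning: The number of irreducible complex representations of a finite group equals its number of conjugacy classes. For a direct product, #classes(G x H) = #classes(G) * #classes(H). Z/2Z has 2 classes (abelian), D_9 has 6 classes, so 2 * 6 = 12, so Z/2Z x D_9 (order 36) has exactly 12 irreducible complex representations.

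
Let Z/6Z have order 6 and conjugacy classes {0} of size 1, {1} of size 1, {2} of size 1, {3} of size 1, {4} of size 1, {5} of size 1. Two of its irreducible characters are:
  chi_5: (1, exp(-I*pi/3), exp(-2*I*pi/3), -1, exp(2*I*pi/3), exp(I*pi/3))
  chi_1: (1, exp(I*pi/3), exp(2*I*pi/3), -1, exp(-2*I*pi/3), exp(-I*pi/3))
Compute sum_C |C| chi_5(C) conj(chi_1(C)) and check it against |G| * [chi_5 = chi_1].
Sum = 0; so <chi_5, chi_1> = 0 (distinct irreducibles are orthogonal).

Solution. Compute term by term over conjugacy classes (|C| * chi_5(C) * conj(chi_1(C))):
  1*(1)*conj(1) + 1*(exp(-I*pi/3))*conj(exp(I*pi/3)) + 1*(exp(-2*I*pi/3))*conj(exp(2*I*pi/3)) + 1*(-1)*conj(-1) + 1*(exp(2*I*pi/3))*conj(exp(-2*I*pi/3)) + 1*(exp(I*pi/3))*conj(exp(-I*pi/3))
  = (1) + (exp(-2*I*pi/3)) + (exp(2*I*pi/3)) + (1) + (exp(-2*I*pi/3)) + (exp(2*I*pi/3))
  = 0.
(Exp terms are combined using exp(i*s)*conj(exp(i*t)) = exp(i*(s-t)), and sums of them are collapsed using the identity that for every m > 1 the m distinct m-th roots of unity sum to 0, e.g. 1 + exp(2*I*pi/3) + exp(-2*I*pi/3) = 0.)
Dividing by |G| = 6 gives 0/6 = 0, matching the row-orthogonality relation <chi_5, chi_1> = [chi_5 = chi_1].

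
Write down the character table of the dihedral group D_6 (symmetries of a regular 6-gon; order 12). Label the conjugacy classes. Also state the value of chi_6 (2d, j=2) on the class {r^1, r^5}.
Conjugacy classes: {e} of size 1, {r^3} of size 1, {r^1, r^5} of size 2, {r^2, r^4} of size 2, {s, sr^2, ...} of size 3, {sr, sr^3, ...} of size 3.
Character table:
  irrep \ class              {e} (size 1)  {r^3} (size 1)  {r^1, r^5} (size 2)  {r^2, r^4} (size 2)  {s, sr^2, ...} (size 3)  {sr, sr^3, ...} (size 3)
  chi_1 (triv)               1             1               1                    1                    1                        1                       
  chi_2 (sign: r->1, s->-1)  1             1               1                    1                    -1                       -1                      
  chi_3 (r->-1, s->1)        1             -1              -1                   1                    1                        -1                      
  chi_4 (r->-1, s->-1)       1             -1              -1                   1                    -1                       1                       
  chi_5 (2d, j=1)            2             -2              1                    -1                   0                        0                       
  chi_6 (2d, j=2)            2             2               -1                   -1                   0                        0                       

Spot check: chi_6 (2d, j=2) on {r^1, r^5} = -1.

Working: D_6 has order 2*6 = 12 with 6 conjugacy classes, hence 6 irreducibles. Sum of squared dims 1 + 1 + 1 + 1 + 4 + 4 = 12 = |G|. Linear characters come from the abelianisation; the 2-dimensional irreps have character r^k -> 2*cos(2*pi*j*k/6), reflections -> 0.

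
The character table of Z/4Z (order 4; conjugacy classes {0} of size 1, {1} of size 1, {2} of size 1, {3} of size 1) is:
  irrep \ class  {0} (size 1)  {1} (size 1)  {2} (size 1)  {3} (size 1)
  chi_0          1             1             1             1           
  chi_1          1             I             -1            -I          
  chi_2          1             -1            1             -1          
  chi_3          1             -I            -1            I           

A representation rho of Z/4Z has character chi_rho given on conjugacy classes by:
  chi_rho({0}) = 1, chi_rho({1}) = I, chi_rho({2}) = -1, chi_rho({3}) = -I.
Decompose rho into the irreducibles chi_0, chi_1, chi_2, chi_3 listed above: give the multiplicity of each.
Multiplicities: chi_0: 0, chi_1: 1, chi_2: 0, chi_3: 0.

Reasoning: Use <chi_rho, chi> = (1/|G|) sum_C |C| * chi_rho(C) * conj(chi(C)) with |G| = 4 for each irreducible chi in the table:
  <chi_rho, chi_0> = (1/4)[1*(1)*conj(1) + 1*(I)*conj(1) + 1*(-1)*conj(1) + 1*(-I)*conj(1)]
      = (1/4)[(1) + (I) + (-1) + (-I)] = 0/4 = 0
  <chi_rho, chi_1> = (1/4)[1*(1)*conj(1) + 1*(I)*conj(I) + 1*(-1)*conj(-1) + 1*(-I)*conj(-I)]
      = (1/4)[(1) + (1) + (1) + (1)] = 4/4 = 1
  <chi_rho, chi_2> = (1/4)[1*(1)*conj(1) + 1*(I)*conj(-1) + 1*(-1)*conj(1) + 1*(-I)*conj(-1)]
      = (1/4)[(1) + (-I) + (-1) + (I)] = 0/4 = 0
  <chi_rho, chi_3> = (1/4)[1*(1)*conj(1) + 1*(I)*conj(-I) + 1*(-1)*conj(-1) + 1*(-I)*conj(I)]
      = (1/4)[(1) + (-1) + (1) + (-1)] = 0/4 = 0
(Exp terms are combined using exp(i*s)*conj(exp(i*t)) = exp(i*(s-t)), and sums of them are collapsed using the identity that for every m > 1 the m distinct m-th roots of unity sum to 0, e.g. 1 + exp(2*I*pi/3) + exp(-2*I*pi/3) = 0.)
Dimension check: dim(rho) = sum (mult * dim) = 0*1 + 1*1 + 0*1 + 0*1 = 1 = chi_rho(e) = 1.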